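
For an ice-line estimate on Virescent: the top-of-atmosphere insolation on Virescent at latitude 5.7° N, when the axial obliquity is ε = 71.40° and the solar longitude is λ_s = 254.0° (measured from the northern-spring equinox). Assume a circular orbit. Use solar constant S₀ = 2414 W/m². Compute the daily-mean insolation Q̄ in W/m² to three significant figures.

Solar declination: sin δ = sin ε · sin λ_s = sin 71.40° × sin 254.0° = -0.91105, so δ = -65.651°.
cos H₀ = −tan(+5.7°) tan(-65.651°) = 0.2206, H₀ = 1.3484 rad.
Bracket: H₀ sin φ sin δ + cos φ cos δ sin H₀ = 1.3484×0.09932×-0.91105 + 0.99506×0.41229×0.97537 = -0.122011 + 0.400149 = 0.278138.
Q̄ = (S₀/π) × [bracket] = (2414/π) × 0.278138 = 213.7 W/m².

Q̄ ≈ 214 W/m²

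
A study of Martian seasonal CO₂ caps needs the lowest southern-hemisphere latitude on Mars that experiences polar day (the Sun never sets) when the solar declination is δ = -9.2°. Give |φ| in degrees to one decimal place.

|φ| = 80.8°

Polar day requires cos H₀ = −tan φ tan δ ≤ −1, i.e. tan φ tan δ ≥ 1.
The boundary is |tan φ| · |tan δ| = 1, so |φ| = 90° − |δ| = 90° − 9.2° = 80.8° in the southern hemisphere.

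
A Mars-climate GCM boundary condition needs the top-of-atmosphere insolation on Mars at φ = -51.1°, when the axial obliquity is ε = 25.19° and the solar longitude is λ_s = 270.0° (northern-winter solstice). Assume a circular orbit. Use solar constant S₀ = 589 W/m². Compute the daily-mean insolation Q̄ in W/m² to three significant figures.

Solar declination: sin δ = sin ε · sin λ_s = sin 25.19° × sin 270.0° = -0.42562, so δ = -25.190°.
cos H₀ = −tan(-51.1°) tan(-25.190°) = -0.5829, H₀ = 2.1931 rad.
Bracket: H₀ sin φ sin δ + cos φ cos δ sin H₀ = 2.1931×-0.77824×-0.42562 + 0.62796×0.90490×0.81253 = 0.726430 + 0.461713 = 1.188143.
Q̄ = (S₀/π) × [bracket] = (589/π) × 1.188143 = 222.8 W/m².

Q̄ ≈ 223 W/m²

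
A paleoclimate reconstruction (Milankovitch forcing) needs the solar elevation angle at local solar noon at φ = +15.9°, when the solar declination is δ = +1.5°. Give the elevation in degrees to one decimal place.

75.6°

At local noon the hour angle is zero, so the zenith angle equals |φ − δ| = |+15.9° − (+1.500°)| = 14.400°.
Elevation = 90° − 14.400° = 75.6°.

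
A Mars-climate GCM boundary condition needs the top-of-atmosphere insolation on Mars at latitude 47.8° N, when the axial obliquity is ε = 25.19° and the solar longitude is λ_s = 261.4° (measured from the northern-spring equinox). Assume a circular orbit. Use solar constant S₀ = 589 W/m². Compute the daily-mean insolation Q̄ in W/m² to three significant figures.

Q̄ ≈ 37.7 W/m²

Solar declination: sin δ = sin ε · sin λ_s = sin 25.19° × sin 261.4° = -0.42084, so δ = -24.887°.
cos H₀ = −tan(+47.8°) tan(-24.887°) = 0.5116, H₀ = 1.0337 rad.
Bracket: H₀ sin φ sin δ + cos φ cos δ sin H₀ = 1.0337×0.74080×-0.42084 + 0.67172×0.90714×0.85921 = -0.322265 + 0.523555 = 0.201290.
Q̄ = (S₀/π) × [bracket] = (589/π) × 0.201290 = 37.74 W/m².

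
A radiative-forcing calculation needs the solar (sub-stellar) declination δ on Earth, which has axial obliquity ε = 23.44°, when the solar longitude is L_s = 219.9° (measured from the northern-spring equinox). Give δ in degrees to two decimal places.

sin δ = sin ε · sin L_s = sin 23.44° × sin 219.9° = -0.255161.
δ = arcsin(-0.255161) = -14.78°.

δ = -14.78°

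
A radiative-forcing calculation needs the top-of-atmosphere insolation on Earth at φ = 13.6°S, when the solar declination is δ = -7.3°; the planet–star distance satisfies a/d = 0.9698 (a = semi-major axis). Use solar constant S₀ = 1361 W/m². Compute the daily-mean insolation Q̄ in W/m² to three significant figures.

cos H₀ = −tan(-13.6°) tan(-7.300°) = -0.0310, H₀ = 1.6018 rad.
Bracket: H₀ sin φ sin δ + cos φ cos δ sin H₀ = 1.6018×-0.23514×-0.12706 + 0.97196×0.99189×0.99952 = 0.047857 + 0.963615 = 1.011472.
Inverse-square distance factor (a/d)² = 0.9698² = 0.940512.
Q̄ = (S₀/π) × 0.940512 × [bracket] = (1361/π) × 0.940512 × 1.011472 = 412.1 W/m².

Q̄ ≈ 412 W/m²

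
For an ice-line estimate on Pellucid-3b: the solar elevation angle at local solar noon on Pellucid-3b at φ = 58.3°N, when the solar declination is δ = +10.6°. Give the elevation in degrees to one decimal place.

42.3°

At local noon the hour angle is zero, so the zenith angle equals |φ − δ| = |+58.3° − (+10.600°)| = 47.700°.
Elevation = 90° − 47.700° = 42.3°.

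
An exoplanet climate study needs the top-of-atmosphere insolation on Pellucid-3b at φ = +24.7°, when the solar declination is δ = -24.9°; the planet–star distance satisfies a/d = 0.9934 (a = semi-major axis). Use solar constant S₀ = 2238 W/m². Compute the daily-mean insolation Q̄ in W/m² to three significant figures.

cos H₀ = −tan(+24.7°) tan(-24.900°) = 0.2135, H₀ = 1.3556 rad.
Bracket: H₀ sin φ sin δ + cos φ cos δ sin H₀ = 1.3556×0.41787×-0.42104 + 0.90851×0.90704×0.97694 = -0.238504 + 0.805052 = 0.566548.
Inverse-square distance factor (a/d)² = 0.9934² = 0.986844.
Q̄ = (S₀/π) × 0.986844 × [bracket] = (2238/π) × 0.986844 × 0.566548 = 398.3 W/m².

Q̄ ≈ 398 W/m²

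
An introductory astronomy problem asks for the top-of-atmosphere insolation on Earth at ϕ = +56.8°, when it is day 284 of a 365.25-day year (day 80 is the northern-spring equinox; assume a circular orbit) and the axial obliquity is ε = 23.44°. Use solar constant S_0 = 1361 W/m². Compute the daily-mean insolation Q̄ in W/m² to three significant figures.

Q̄ ≈ 159 W/m²

Solar longitude: L_s = 360° × (284 − 80)/365.25 = 201.068°.
sin δ = sin 23.44° × sin 201.068° = -0.14299, so δ = -8.221°.
cos h₀ = −tan(+56.8°) tan(-8.221°) = 0.2208, h₀ = 1.3482 rad.
Bracket: h₀ sin ϕ sin δ + cos ϕ cos δ sin h₀ = 1.3482×0.83676×-0.14299 + 0.54756×0.98972×0.97532 = -0.161310 + 0.528556 = 0.367246.
Q̄ = (S_0/π) × [bracket] = (1361/π) × 0.367246 = 159.1 W/m².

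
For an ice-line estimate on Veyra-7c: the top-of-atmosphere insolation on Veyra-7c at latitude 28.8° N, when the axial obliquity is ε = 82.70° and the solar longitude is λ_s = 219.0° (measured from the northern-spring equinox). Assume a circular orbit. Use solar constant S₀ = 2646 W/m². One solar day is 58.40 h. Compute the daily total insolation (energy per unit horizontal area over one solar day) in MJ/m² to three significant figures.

Solar declination: sin δ = sin ε · sin λ_s = sin 82.70° × sin 219.0° = -0.62422, so δ = -38.625°.
cos H₀ = −tan(+28.8°) tan(-38.625°) = 0.4393, H₀ = 1.1160 rad.
Bracket: H₀ sin φ sin δ + cos φ cos δ sin H₀ = 1.1160×0.48175×-0.62422 + 0.87631×0.78125×0.89836 = -0.335601 + 0.615033 = 0.279432.
Q̄ = (S₀/π) × [bracket] = (2646/π) × 0.279432 = 235.35 W/m².
Daily total = Q̄ × 58.40 h × 3600 s/h = 235.35 × 58.40 × 3600 / 10⁶ = 49.48 MJ/m².

49.5 MJ/m²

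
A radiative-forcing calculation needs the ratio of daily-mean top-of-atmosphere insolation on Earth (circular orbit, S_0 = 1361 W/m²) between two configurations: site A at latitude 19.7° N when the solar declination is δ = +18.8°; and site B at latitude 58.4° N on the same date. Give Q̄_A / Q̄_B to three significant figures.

— Configuration A (ϕ=+19.7°):
cos h₀ = −tan(+19.7°) tan(+18.800°) = -0.1219, h₀ = 1.6930 rad.
Bracket: h₀ sin ϕ sin δ + cos ϕ cos δ sin h₀ = 1.6930×0.33710×0.32227 + 0.94147×0.94665×0.99254 = 0.183923 + 0.884594 = 1.068517.
Q̄ = (S_0/π) × [bracket] = (1361/π) × 1.068517 = 462.90 W/m².
— Configuration B (ϕ=+58.4°):
cos h₀ = −tan(+58.4°) tan(+18.800°) = -0.5534, h₀ = 2.1572 rad.
Bracket: h₀ sin ϕ sin δ + cos ϕ cos δ sin h₀ = 2.1572×0.85173×0.32227 + 0.52399×0.94665×0.83294 = 0.592123 + 0.413168 = 1.005291.
Q̄ = (S_0/π) × [bracket] = (1361/π) × 1.005291 = 435.51 W/m².
Ratio Q̄_A / Q̄_B = 462.90 / 435.51 = 1.063.

Q̄_A / Q̄_B ≈ 1.06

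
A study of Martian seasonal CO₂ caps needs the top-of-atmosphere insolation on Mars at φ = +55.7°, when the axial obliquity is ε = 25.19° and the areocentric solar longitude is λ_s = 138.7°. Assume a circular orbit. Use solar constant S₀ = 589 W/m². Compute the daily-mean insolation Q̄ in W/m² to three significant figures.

Q̄ ≈ 179 W/m²

sin δ = sin 25.19° × sin 138.7° = 0.28091, so δ = +16.315°.
cos H₀ = −tan(+55.7°) tan(+16.315°) = -0.4291, H₀ = 2.0143 rad.
Bracket: H₀ sin φ sin δ + cos φ cos δ sin H₀ = 2.0143×0.82610×0.28091 + 0.56353×0.95973×0.90327 = 0.467438 + 0.488522 = 0.955960.
Q̄ = (S₀/π) × [bracket] = (589/π) × 0.955960 = 179.2 W/m².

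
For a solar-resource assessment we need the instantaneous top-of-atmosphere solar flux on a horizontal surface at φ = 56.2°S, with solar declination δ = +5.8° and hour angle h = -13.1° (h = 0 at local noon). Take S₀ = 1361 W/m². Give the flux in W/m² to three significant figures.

cos θ_z = sin φ sin δ + cos φ cos δ cos h = -0.083976 + 0.539045 = 0.455069.
Flux = S₀ · cos θ_z = 1361 × 0.455069 = 619.3 W/m².

619 W/m²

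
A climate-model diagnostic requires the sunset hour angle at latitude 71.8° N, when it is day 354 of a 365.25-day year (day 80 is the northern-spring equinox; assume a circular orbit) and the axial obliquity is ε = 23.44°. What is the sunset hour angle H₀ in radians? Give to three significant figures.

H₀ = 0.00 rad

Solar longitude: λ_s = 360° × (354 − 80)/365.25 = 270.062°.
sin δ = sin 23.44° × sin 270.062° = -0.39779, so δ = -23.440°.
cos H₀ = −tan φ · tan δ = 1.3187 ≥ 1, so the Sun never rises (polar night) and H₀ = 0.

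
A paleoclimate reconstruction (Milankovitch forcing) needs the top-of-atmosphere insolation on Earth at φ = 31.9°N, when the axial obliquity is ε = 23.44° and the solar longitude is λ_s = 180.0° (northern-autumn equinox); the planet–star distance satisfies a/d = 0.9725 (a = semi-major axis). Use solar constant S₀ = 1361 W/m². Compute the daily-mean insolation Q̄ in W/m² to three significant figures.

Solar declination: sin δ = sin ε · sin λ_s = sin 23.44° × sin 180.0° = 0.00000, so δ = +0.000°.
cos H₀ = −tan(+31.9°) tan(+0.000°) = -0.0000, H₀ = 1.5708 rad.
Bracket: H₀ sin φ sin δ + cos φ cos δ sin H₀ = 1.5708×0.52844×0.00000 + 0.84897×1.00000×1.00000 = 0.000000 + 0.848970 = 0.848970.
Inverse-square distance factor (a/d)² = 0.9725² = 0.945756.
Q̄ = (S₀/π) × 0.945756 × [bracket] = (1361/π) × 0.945756 × 0.848970 = 347.8 W/m².

Q̄ ≈ 348 W/m²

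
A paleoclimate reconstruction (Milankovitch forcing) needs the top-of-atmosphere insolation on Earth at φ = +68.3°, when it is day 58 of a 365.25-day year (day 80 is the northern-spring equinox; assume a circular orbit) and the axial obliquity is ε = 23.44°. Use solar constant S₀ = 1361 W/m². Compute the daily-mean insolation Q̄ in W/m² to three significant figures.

Solar longitude: λ_s = 360° × (58 − 80)/365.25 = -21.684°, i.e. -21.684° + 360° = 338.316°.
sin δ = sin 23.44° × sin 338.316° = -0.14698, so δ = -8.452°.
cos H₀ = −tan(+68.3°) tan(-8.452°) = 0.3734, H₀ = 1.1881 rad.
Bracket: H₀ sin φ sin δ + cos φ cos δ sin H₀ = 1.1881×0.92913×-0.14698 + 0.36975×0.98914×0.92767 = -0.162251 + 0.339281 = 0.177030.
Q̄ = (S₀/π) × [bracket] = (1361/π) × 0.177030 = 76.69 W/m².

Q̄ ≈ 76.7 W/m²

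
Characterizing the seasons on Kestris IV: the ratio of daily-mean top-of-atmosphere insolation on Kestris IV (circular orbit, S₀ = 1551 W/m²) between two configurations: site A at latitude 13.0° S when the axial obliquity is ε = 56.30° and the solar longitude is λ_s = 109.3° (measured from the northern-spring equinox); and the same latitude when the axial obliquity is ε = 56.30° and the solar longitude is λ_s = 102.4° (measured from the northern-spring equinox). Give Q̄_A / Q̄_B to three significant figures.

— Configuration A (φ=-13.0°):
Solar declination: sin δ = sin ε · sin λ_s = sin 56.30° × sin 109.3° = 0.78520, so δ = +51.739°.
cos H₀ = −tan(-13.0°) tan(+51.739°) = 0.2927, H₀ = 1.2737 rad.
Bracket: H₀ sin φ sin δ + cos φ cos δ sin H₀ = 1.2737×-0.22495×0.78520 + 0.97437×0.61924×0.95619 = -0.224975 + 0.576935 = 0.351960.
Q̄ = (S₀/π) × [bracket] = (1551/π) × 0.351960 = 173.76 W/m².
— Configuration B (φ=-13.0°):
Solar declination: sin δ = sin ε · sin λ_s = sin 56.30° × sin 102.4° = 0.81255, so δ = +54.345°.
cos H₀ = −tan(-13.0°) tan(+54.345°) = 0.3218, H₀ = 1.2431 rad.
Bracket: H₀ sin φ sin δ + cos φ cos δ sin H₀ = 1.2431×-0.22495×0.81255 + 0.97437×0.58290×0.94680 = -0.227218 + 0.537745 = 0.310527.
Q̄ = (S₀/π) × [bracket] = (1551/π) × 0.310527 = 153.31 W/m².
Ratio Q̄_A / Q̄_B = 173.76 / 153.31 = 1.133.

Q̄_A / Q̄_B ≈ 1.13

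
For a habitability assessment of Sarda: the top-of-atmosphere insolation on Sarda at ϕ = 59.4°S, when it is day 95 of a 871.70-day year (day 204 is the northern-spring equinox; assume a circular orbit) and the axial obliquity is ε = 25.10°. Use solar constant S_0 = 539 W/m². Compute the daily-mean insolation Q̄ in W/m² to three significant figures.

Q̄ ≈ 165 W/m²

Solar longitude: L_s = 360° × (95 − 204)/871.70 = -45.015°, i.e. -45.015° + 360° = 314.985°.
sin δ = sin 25.10° × sin 314.985° = -0.30004, so δ = -17.460°.
cos h₀ = −tan(-59.4°) tan(-17.460°) = -0.5318, h₀ = 2.1316 rad.
Bracket: h₀ sin ϕ sin δ + cos ϕ cos δ sin h₀ = 2.1316×-0.86074×-0.30004 + 0.50904×0.95393×0.84685 = 0.550499 + 0.411221 = 0.961720.
Q̄ = (S_0/π) × [bracket] = (539/π) × 0.961720 = 165.0 W/m².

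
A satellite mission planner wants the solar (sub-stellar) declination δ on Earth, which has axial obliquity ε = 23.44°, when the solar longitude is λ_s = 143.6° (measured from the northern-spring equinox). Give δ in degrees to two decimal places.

δ = +13.65°

sin δ = sin ε · sin λ_s = sin 23.44° × sin 143.6° = 0.236055.
δ = arcsin(0.236055) = +13.65°.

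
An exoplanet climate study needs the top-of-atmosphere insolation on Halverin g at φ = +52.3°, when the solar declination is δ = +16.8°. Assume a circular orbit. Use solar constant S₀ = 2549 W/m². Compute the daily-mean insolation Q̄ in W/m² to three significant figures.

cos H₀ = −tan(+52.3°) tan(+16.800°) = -0.3906, H₀ = 1.9721 rad.
Bracket: H₀ sin φ sin δ + cos φ cos δ sin H₀ = 1.9721×0.79122×0.28903 + 0.61153×0.95732×0.92055 = 0.450992 + 0.538917 = 0.989909.
Q̄ = (S₀/π) × [bracket] = (2549/π) × 0.989909 = 803.2 W/m².

Q̄ ≈ 803 W/m²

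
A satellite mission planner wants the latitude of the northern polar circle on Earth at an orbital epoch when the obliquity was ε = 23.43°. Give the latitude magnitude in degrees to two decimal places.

The polar circle is the lowest latitude that experiences at least one full rotation of continuous daylight at the northern-summer solstice; it lies at |ϕ| = 90° − ε = 90° − 23.43° = 66.57°.

66.57°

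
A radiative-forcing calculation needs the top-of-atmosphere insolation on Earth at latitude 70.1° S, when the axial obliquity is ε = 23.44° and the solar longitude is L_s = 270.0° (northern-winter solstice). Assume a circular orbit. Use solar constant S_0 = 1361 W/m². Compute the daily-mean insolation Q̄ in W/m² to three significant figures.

Q̄ ≈ 509 W/m²

Solar declination: sin δ = sin ε · sin L_s = sin 23.44° × sin 270.0° = -0.39779, so δ = -23.440°.
cos h₀ = −tan(-70.1°) tan(-23.440°) = -1.1977 ≤ −1 ⇒ polar day, h₀ = π.
Bracket: h₀ sin ϕ sin δ + cos ϕ cos δ sin h₀ = 3.1416×-0.94029×-0.39779 + 0.34038×0.91748×0.00000 = 1.175078 + 0.000000 = 1.175078.
Q̄ = (S_0/π) × [bracket] = (1361/π) × 1.175078 = 509.1 W/m².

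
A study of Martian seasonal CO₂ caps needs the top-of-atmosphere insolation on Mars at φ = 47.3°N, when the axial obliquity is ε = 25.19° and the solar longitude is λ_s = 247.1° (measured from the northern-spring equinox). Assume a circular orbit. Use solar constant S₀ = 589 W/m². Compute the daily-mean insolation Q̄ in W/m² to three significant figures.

Q̄ ≈ 44.8 W/m²

Solar declination: sin δ = sin ε · sin λ_s = sin 25.19° × sin 247.1° = -0.39208, so δ = -23.084°.
cos H₀ = −tan(+47.3°) tan(-23.084°) = 0.4619, H₀ = 1.0907 rad.
Bracket: H₀ sin φ sin δ + cos φ cos δ sin H₀ = 1.0907×0.73491×-0.39208 + 0.67816×0.91993×0.88695 = -0.314278 + 0.553332 = 0.239054.
Q̄ = (S₀/π) × [bracket] = (589/π) × 0.239054 = 44.82 W/m².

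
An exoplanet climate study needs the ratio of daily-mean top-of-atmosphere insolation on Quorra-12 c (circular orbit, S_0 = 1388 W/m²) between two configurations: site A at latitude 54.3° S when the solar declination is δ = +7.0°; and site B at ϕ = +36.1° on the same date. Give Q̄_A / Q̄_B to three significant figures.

Q̄_A / Q̄_B ≈ 0.471

— Configuration A (ϕ=-54.3°):
cos h₀ = −tan(-54.3°) tan(+7.000°) = 0.1709, h₀ = 1.3991 rad.
Bracket: h₀ sin ϕ sin δ + cos ϕ cos δ sin h₀ = 1.3991×-0.81208×0.12187 + 0.58354×0.99255×0.98529 = -0.138466 + 0.570673 = 0.432207.
Q̄ = (S_0/π) × [bracket] = (1388/π) × 0.432207 = 190.96 W/m².
— Configuration B (ϕ=+36.1°):
cos h₀ = −tan(+36.1°) tan(+7.000°) = -0.0895, h₀ = 1.6605 rad.
Bracket: h₀ sin ϕ sin δ + cos ϕ cos δ sin h₀ = 1.6605×0.58920×0.12187 + 0.80799×0.99255×0.99598 = 0.119234 + 0.798747 = 0.917981.
Q̄ = (S_0/π) × [bracket] = (1388/π) × 0.917981 = 405.58 W/m².
Ratio Q̄_A / Q̄_B = 190.96 / 405.58 = 0.4708.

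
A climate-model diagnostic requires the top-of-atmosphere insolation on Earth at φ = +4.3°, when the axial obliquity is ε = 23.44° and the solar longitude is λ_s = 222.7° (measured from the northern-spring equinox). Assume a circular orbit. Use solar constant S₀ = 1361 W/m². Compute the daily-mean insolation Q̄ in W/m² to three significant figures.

Q̄ ≈ 402 W/m²

Solar declination: sin δ = sin ε · sin λ_s = sin 23.44° × sin 222.7° = -0.26976, so δ = -15.650°.
cos H₀ = −tan(+4.3°) tan(-15.650°) = 0.0211, H₀ = 1.5497 rad.
Bracket: H₀ sin φ sin δ + cos φ cos δ sin H₀ = 1.5497×0.07498×-0.26976 + 0.99719×0.96293×0.99978 = -0.031345 + 0.960013 = 0.928668.
Q̄ = (S₀/π) × [bracket] = (1361/π) × 0.928668 = 402.3 W/m².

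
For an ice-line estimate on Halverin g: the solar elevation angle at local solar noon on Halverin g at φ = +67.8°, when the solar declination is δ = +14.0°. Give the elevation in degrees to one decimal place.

At local noon the hour angle is zero, so the zenith angle equals |φ − δ| = |+67.8° − (+14.000°)| = 53.800°.
Elevation = 90° − 53.800° = 36.2°.

36.2°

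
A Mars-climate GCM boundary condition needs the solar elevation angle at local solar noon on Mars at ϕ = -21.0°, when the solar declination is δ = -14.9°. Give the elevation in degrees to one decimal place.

83.9°

At local noon the hour angle is zero, so the zenith angle equals |ϕ − δ| = |-21.0° − (-14.900°)| = 6.100°.
Elevation = 90° − 6.100° = 83.9°.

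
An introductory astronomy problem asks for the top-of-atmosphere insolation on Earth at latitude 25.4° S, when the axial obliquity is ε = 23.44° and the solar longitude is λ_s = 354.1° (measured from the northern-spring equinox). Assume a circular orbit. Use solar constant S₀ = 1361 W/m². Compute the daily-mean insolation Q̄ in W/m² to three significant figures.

Solar declination: sin δ = sin ε · sin λ_s = sin 23.44° × sin 354.1° = -0.04089, so δ = -2.343°.
cos H₀ = −tan(-25.4°) tan(-2.343°) = -0.0194, H₀ = 1.5902 rad.
Bracket: H₀ sin φ sin δ + cos φ cos δ sin H₀ = 1.5902×-0.42894×-0.04089 + 0.90334×0.99916×0.99981 = 0.027891 + 0.902410 = 0.930301.
Q̄ = (S₀/π) × [bracket] = (1361/π) × 0.930301 = 403.0 W/m².

Q̄ ≈ 403 W/m²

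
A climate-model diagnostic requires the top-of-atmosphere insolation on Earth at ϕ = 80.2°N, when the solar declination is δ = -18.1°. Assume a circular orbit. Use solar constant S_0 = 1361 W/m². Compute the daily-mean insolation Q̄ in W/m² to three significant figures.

cos h₀ = −tan(+80.2°) tan(-18.100°) = 1.8923 ≥ 1 ⇒ polar night, h₀ = 0 and Q̄ = 0.

Q̄ ≈ 0.00 W/m²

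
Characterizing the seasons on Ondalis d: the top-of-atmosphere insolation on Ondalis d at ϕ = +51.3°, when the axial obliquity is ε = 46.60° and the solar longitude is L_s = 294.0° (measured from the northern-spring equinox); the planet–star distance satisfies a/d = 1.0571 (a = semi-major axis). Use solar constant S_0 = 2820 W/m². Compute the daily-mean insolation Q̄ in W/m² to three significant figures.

Q̄ ≈ 0.00 W/m²

Solar declination: sin δ = sin ε · sin L_s = sin 46.60° × sin 294.0° = -0.66376, so δ = -41.587°.
cos h₀ = −tan(+51.3°) tan(-41.587°) = 1.1077 ≥ 1 ⇒ polar night, h₀ = 0 and Q̄ = 0.
Inverse-square distance factor (a/d)² = 1.0571² = 1.117460.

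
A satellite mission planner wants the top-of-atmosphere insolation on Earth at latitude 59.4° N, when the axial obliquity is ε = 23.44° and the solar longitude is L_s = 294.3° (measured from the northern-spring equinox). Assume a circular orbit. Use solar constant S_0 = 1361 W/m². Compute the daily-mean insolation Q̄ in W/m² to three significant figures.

Solar declination: sin δ = sin ε · sin L_s = sin 23.44° × sin 294.3° = -0.36255, so δ = -21.257°.
cos h₀ = −tan(+59.4°) tan(-21.257°) = 0.6578, h₀ = 0.8529 rad.
Bracket: h₀ sin ϕ sin δ + cos ϕ cos δ sin h₀ = 0.8529×0.86074×-0.36255 + 0.50904×0.93197×0.75321 = -0.266157 + 0.357330 = 0.091173.
Q̄ = (S_0/π) × [bracket] = (1361/π) × 0.091173 = 39.50 W/m².

Q̄ ≈ 39.5 W/m²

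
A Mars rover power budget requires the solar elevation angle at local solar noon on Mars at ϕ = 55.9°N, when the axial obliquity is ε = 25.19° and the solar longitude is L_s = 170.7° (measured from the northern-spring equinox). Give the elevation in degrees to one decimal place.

38.0°

Solar declination: sin δ = sin ε · sin L_s = sin 25.19° × sin 170.7° = 0.06878, so δ = +3.944°.
At local noon the hour angle is zero, so the zenith angle equals |ϕ − δ| = |+55.9° − (+3.944°)| = 51.956°.
Elevation = 90° − 51.956° = 38.0°.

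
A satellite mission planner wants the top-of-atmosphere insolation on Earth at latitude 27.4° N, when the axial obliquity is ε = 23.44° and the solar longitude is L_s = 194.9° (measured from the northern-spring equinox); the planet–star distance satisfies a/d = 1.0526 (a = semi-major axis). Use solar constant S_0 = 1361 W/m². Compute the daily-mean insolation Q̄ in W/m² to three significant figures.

Q̄ ≈ 389 W/m²

Solar declination: sin δ = sin ε · sin L_s = sin 23.44° × sin 194.9° = -0.10228, so δ = -5.871°.
cos h₀ = −tan(+27.4°) tan(-5.871°) = 0.0533, h₀ = 1.5175 rad.
Bracket: h₀ sin ϕ sin δ + cos ϕ cos δ sin h₀ = 1.5175×0.46020×-0.10228 + 0.88782×0.99476×0.99858 = -0.071428 + 0.881914 = 0.810486.
Inverse-square distance factor (a/d)² = 1.0526² = 1.107967.
Q̄ = (S_0/π) × 1.107967 × [bracket] = (1361/π) × 1.107967 × 0.810486 = 389.0 W/m².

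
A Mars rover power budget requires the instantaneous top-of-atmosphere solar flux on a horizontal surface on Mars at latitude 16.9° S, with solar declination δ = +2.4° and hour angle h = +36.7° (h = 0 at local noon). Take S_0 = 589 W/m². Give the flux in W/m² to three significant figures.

444 W/m²

cos θ_z = sin ϕ sin δ + cos ϕ cos δ cos h = -0.012173 + 0.766477 = 0.754304.
Flux = S_0 · cos θ_z = 589 × 0.754304 = 444.3 W/m².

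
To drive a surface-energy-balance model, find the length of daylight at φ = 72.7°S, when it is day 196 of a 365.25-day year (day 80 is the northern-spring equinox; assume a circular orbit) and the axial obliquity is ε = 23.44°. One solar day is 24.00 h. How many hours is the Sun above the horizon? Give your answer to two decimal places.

Solar longitude: λ_s = 360° × (196 − 80)/365.25 = 114.333°.
sin δ = sin 23.44° × sin 114.333° = 0.36245, so δ = +21.251°.
cos H₀ = −tan φ · tan δ = 1.2486 ≥ 1, so the Sun never rises (polar night) and H₀ = 0.
Daylight = 2H₀/(2π) × 24.00 h = (0.0000/π) × 24.00 = 0.00 h.

0.00 h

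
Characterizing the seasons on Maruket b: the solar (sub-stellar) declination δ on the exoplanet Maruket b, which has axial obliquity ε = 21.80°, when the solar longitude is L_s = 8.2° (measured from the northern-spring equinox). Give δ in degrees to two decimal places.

sin δ = sin ε · sin L_s = sin 21.80° × sin 8.2° = 0.052968.
δ = arcsin(0.052968) = +3.04°.

δ = +3.04°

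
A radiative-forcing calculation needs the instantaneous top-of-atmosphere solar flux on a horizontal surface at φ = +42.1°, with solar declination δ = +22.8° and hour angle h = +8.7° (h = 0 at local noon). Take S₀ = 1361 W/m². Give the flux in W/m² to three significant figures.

cos θ_z = sin φ sin δ + cos φ cos δ cos h = 0.259801 + 0.676130 = 0.935931.
Flux = S₀ · cos θ_z = 1361 × 0.935931 = 1274 W/m².

1.27e+03 W/m²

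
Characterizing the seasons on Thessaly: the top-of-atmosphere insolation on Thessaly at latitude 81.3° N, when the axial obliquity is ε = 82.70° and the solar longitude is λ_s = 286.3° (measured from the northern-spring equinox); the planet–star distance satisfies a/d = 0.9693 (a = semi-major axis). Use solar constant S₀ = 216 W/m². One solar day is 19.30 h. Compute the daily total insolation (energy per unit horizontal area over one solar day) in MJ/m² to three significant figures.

0.00 MJ/m²

Solar declination: sin δ = sin ε · sin λ_s = sin 82.70° × sin 286.3° = -0.95203, so δ = -72.181°.
cos H₀ = −tan(+81.3°) tan(-72.181°) = 20.3305 ≥ 1 ⇒ polar night, H₀ = 0 and Q̄ = 0.
Inverse-square distance factor (a/d)² = 0.9693² = 0.939542.
Daily total = Q̄ × 19.30 h × 3600 s/h = 0.00 MJ/m².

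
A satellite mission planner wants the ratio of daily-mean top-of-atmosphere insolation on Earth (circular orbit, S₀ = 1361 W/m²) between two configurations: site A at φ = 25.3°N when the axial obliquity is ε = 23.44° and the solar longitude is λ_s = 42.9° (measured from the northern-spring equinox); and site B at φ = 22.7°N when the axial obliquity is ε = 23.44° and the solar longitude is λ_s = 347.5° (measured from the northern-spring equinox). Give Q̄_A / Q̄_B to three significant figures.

Q̄_A / Q̄_B ≈ 1.22

— Configuration A (φ=+25.3°):
Solar declination: sin δ = sin ε · sin λ_s = sin 23.44° × sin 42.9° = 0.27078, so δ = +15.711°.
cos H₀ = −tan(+25.3°) tan(+15.711°) = -0.1330, H₀ = 1.7042 rad.
Bracket: H₀ sin φ sin δ + cos φ cos δ sin H₀ = 1.7042×0.42736×0.27078 + 0.90408×0.96264×0.99112 = 0.197211 + 0.862575 = 1.059786.
Q̄ = (S₀/π) × [bracket] = (1361/π) × 1.059786 = 459.12 W/m².
— Configuration B (φ=+22.7°):
Solar declination: sin δ = sin ε · sin λ_s = sin 23.44° × sin 347.5° = -0.08610, so δ = -4.939°.
cos H₀ = −tan(+22.7°) tan(-4.939°) = 0.0361, H₀ = 1.5346 rad.
Bracket: H₀ sin φ sin δ + cos φ cos δ sin H₀ = 1.5346×0.38591×-0.08610 + 0.92254×0.99629×0.99935 = -0.050990 + 0.918520 = 0.867530.
Q̄ = (S₀/π) × [bracket] = (1361/π) × 0.867530 = 375.83 W/m².
Ratio Q̄_A / Q̄_B = 459.12 / 375.83 = 1.222.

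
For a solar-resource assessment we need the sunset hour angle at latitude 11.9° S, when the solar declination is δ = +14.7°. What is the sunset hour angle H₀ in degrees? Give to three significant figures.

cos H₀ = −tan φ · tan δ = −tan(-11.9°) × tan(+14.700°) = 0.0553, so H₀ = 1.5155 rad = 86.83°.

H₀ = 86.8°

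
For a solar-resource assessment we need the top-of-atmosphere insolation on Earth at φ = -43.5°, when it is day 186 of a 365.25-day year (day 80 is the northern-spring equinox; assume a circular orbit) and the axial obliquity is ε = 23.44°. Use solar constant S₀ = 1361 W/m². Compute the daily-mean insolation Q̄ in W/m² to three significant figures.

Q̄ ≈ 133 W/m²

Solar longitude: λ_s = 360° × (186 − 80)/365.25 = 104.476°.
sin δ = sin 23.44° × sin 104.476° = 0.38516, so δ = +22.654°.
cos H₀ = −tan(-43.5°) tan(+22.654°) = 0.3961, H₀ = 1.1636 rad.
Bracket: H₀ sin φ sin δ + cos φ cos δ sin H₀ = 1.1636×-0.68835×0.38516 + 0.72537×0.92285×0.91823 = -0.308499 + 0.614670 = 0.306171.
Q̄ = (S₀/π) × [bracket] = (1361/π) × 0.306171 = 132.6 W/m².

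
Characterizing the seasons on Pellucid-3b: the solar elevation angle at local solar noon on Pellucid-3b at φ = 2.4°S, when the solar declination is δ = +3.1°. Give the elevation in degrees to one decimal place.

At local noon the hour angle is zero, so the zenith angle equals |φ − δ| = |-2.4° − (+3.100°)| = 5.500°.
Elevation = 90° − 5.500° = 84.5°.

84.5°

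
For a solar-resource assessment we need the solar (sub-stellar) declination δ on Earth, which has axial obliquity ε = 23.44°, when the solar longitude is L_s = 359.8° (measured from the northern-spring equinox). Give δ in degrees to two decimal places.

sin δ = sin ε · sin L_s = sin 23.44° × sin 359.8° = -0.001389.
δ = arcsin(-0.001389) = -0.08°.

δ = -0.08°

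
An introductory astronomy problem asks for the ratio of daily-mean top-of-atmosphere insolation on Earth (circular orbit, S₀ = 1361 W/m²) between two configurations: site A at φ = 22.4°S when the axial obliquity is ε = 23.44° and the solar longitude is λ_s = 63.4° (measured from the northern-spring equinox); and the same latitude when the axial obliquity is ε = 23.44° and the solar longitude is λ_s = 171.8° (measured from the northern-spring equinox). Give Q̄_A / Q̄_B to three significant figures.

Q̄_A / Q̄_B ≈ 0.744

— Configuration A (φ=-22.4°):
Solar declination: sin δ = sin ε · sin λ_s = sin 23.44° × sin 63.4° = 0.35568, so δ = +20.835°.
cos H₀ = −tan(-22.4°) tan(+20.835°) = 0.1569, H₀ = 1.4133 rad.
Bracket: H₀ sin φ sin δ + cos φ cos δ sin H₀ = 1.4133×-0.38107×0.35568 + 0.92455×0.93461×0.98762 = -0.191557 + 0.853396 = 0.661839.
Q̄ = (S₀/π) × [bracket] = (1361/π) × 0.661839 = 286.72 W/m².
— Configuration B (φ=-22.4°):
Solar declination: sin δ = sin ε · sin λ_s = sin 23.44° × sin 171.8° = 0.05674, so δ = +3.252°.
cos H₀ = −tan(-22.4°) tan(+3.252°) = 0.0234, H₀ = 1.5474 rad.
Bracket: H₀ sin φ sin δ + cos φ cos δ sin H₀ = 1.5474×-0.38107×0.05674 + 0.92455×0.99839×0.99973 = -0.033458 + 0.922812 = 0.889354.
Q̄ = (S₀/π) × [bracket] = (1361/π) × 0.889354 = 385.29 W/m².
Ratio Q̄_A / Q̄_B = 286.72 / 385.29 = 0.7442.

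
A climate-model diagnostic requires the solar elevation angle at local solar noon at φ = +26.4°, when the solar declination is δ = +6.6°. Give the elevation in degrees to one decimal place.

At local noon the hour angle is zero, so the zenith angle equals |φ − δ| = |+26.4° − (+6.600°)| = 19.800°.
Elevation = 90° − 19.800° = 70.2°.

70.2°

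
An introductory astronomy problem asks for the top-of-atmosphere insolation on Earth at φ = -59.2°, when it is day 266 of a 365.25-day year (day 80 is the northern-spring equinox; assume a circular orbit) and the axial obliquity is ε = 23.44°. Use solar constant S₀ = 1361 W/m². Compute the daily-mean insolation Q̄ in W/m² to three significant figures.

Q̄ ≈ 235 W/m²

Solar longitude: λ_s = 360° × (266 − 80)/365.25 = 183.326°.
sin δ = sin 23.44° × sin 183.326° = -0.02308, so δ = -1.323°.
cos H₀ = −tan(-59.2°) tan(-1.323°) = -0.0387, H₀ = 1.6095 rad.
Bracket: H₀ sin φ sin δ + cos φ cos δ sin H₀ = 1.6095×-0.85896×-0.02308 + 0.51204×0.99973×0.99925 = 0.031908 + 0.511518 = 0.543426.
Q̄ = (S₀/π) × [bracket] = (1361/π) × 0.543426 = 235.4 W/m².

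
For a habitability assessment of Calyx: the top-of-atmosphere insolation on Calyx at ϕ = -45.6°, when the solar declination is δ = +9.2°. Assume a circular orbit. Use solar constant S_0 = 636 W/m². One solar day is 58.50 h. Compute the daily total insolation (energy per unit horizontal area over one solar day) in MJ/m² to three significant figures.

cos h₀ = −tan(-45.6°) tan(+9.200°) = 0.1654, h₀ = 1.4046 rad.
Bracket: h₀ sin ϕ sin δ + cos ϕ cos δ sin h₀ = 1.4046×-0.71447×0.15988 + 0.69966×0.98714×0.98623 = -0.160447 + 0.681152 = 0.520705.
Q̄ = (S_0/π) × [bracket] = (636/π) × 0.520705 = 105.41 W/m².
Daily total = Q̄ × 58.50 h × 3600 s/h = 105.41 × 58.50 × 3600 / 10⁶ = 22.20 MJ/m².

22.2 MJ/m²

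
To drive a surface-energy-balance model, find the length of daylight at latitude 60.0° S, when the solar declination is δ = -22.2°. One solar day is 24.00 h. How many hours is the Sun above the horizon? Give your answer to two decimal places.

cos H₀ = −tan φ · tan δ = −tan(-60.0°) × tan(-22.200°) = -0.7068, so H₀ = 2.3558 rad = 134.98°.
Daylight = 2H₀/(2π) × 24.00 h = (2.3558/π) × 24.00 = 18.00 h.

18.00 h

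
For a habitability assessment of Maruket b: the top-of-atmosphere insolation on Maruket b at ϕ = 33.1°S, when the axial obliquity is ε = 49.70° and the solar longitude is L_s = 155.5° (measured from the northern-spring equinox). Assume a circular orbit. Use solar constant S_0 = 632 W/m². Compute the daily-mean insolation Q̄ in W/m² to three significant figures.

Solar declination: sin δ = sin ε · sin L_s = sin 49.70° × sin 155.5° = 0.31627, so δ = +18.438°.
cos h₀ = −tan(-33.1°) tan(+18.438°) = 0.2173, h₀ = 1.3517 rad.
Bracket: h₀ sin ϕ sin δ + cos ϕ cos δ sin h₀ = 1.3517×-0.54610×0.31627 + 0.83772×0.94867×0.97610 = -0.233459 + 0.775726 = 0.542267.
Q̄ = (S_0/π) × [bracket] = (632/π) × 0.542267 = 109.1 W/m².

Q̄ ≈ 109 W/m²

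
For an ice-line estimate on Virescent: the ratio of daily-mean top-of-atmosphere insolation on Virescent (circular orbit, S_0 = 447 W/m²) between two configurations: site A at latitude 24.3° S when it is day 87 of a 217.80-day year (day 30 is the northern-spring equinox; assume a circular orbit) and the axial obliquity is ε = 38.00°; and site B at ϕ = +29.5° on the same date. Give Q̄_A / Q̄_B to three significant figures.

— Configuration A (ϕ=-24.3°):
Solar longitude: L_s = 360° × (87 − 30)/217.80 = 94.215°.
sin δ = sin 38.00° × sin 94.215° = 0.61400, so δ = +37.879°.
cos h₀ = −tan(-24.3°) tan(+37.879°) = 0.3512, h₀ = 1.2119 rad.
Bracket: h₀ sin ϕ sin δ + cos ϕ cos δ sin h₀ = 1.2119×-0.41151×0.61400 + 0.91140×0.78931×0.93629 = -0.306207 + 0.673546 = 0.367339.
Q̄ = (S_0/π) × [bracket] = (447/π) × 0.367339 = 52.267 W/m².
— Configuration B (ϕ=+29.5°):
cos h₀ = −tan(+29.5°) tan(+37.879°) = -0.4401, h₀ = 2.0265 rad.
Bracket: h₀ sin ϕ sin δ + cos ϕ cos δ sin h₀ = 2.0265×0.49242×0.61400 + 0.87036×0.78931×0.89794 = 0.612704 + 0.616870 = 1.229574.
Q̄ = (S_0/π) × [bracket] = (447/π) × 1.229574 = 174.95 W/m².
Ratio Q̄_A / Q̄_B = 52.267 / 174.95 = 0.2988.

Q̄_A / Q̄_B ≈ 0.299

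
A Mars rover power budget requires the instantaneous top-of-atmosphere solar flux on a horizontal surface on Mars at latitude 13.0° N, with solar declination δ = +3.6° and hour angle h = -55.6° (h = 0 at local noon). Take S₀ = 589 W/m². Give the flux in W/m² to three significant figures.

cos θ_z = sin φ sin δ + cos φ cos δ cos h = 0.014125 + 0.549401 = 0.563526.
Flux = S₀ · cos θ_z = 589 × 0.563526 = 331.9 W/m².

332 W/m²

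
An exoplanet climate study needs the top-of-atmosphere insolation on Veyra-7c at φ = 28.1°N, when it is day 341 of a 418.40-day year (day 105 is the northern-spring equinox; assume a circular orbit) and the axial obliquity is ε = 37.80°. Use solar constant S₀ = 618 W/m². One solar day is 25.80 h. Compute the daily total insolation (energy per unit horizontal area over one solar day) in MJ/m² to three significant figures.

Solar longitude: λ_s = 360° × (341 − 105)/418.40 = 203.059°.
sin δ = sin 37.80° × sin 203.059° = -0.24007, so δ = -13.890°.
cos H₀ = −tan(+28.1°) tan(-13.890°) = 0.1320, H₀ = 1.4384 rad.
Bracket: H₀ sin φ sin δ + cos φ cos δ sin H₀ = 1.4384×0.47101×-0.24007 + 0.88213×0.97076×0.99124 = -0.162648 + 0.848835 = 0.686187.
Q̄ = (S₀/π) × [bracket] = (618/π) × 0.686187 = 134.98 W/m².
Daily total = Q̄ × 25.80 h × 3600 s/h = 134.98 × 25.80 × 3600 / 10⁶ = 12.54 MJ/m².

12.5 MJ/m²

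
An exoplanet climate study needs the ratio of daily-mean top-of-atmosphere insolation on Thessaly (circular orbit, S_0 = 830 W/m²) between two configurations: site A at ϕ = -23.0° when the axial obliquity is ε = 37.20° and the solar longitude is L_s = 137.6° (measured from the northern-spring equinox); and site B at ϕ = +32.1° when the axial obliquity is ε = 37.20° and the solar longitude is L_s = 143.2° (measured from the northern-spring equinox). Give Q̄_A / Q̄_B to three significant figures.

Q̄_A / Q̄_B ≈ 0.543

— Configuration A (ϕ=-23.0°):
Solar declination: sin δ = sin ε · sin L_s = sin 37.20° × sin 137.6° = 0.40768, so δ = +24.059°.
cos h₀ = −tan(-23.0°) tan(+24.059°) = 0.1895, h₀ = 1.3801 rad.
Bracket: h₀ sin ϕ sin δ + cos ϕ cos δ sin h₀ = 1.3801×-0.39073×0.40768 + 0.92050×0.91312×0.98188 = -0.219840 + 0.825297 = 0.605457.
Q̄ = (S_0/π) × [bracket] = (830/π) × 0.605457 = 159.96 W/m².
— Configuration B (ϕ=+32.1°):
Solar declination: sin δ = sin ε · sin L_s = sin 37.20° × sin 143.2° = 0.36217, so δ = +21.233°.
cos h₀ = −tan(+32.1°) tan(+21.233°) = -0.2437, h₀ = 1.8170 rad.
Bracket: h₀ sin ϕ sin δ + cos ϕ cos δ sin h₀ = 1.8170×0.53140×0.36217 + 0.84712×0.93211×0.96984 = 0.349695 + 0.765794 = 1.115489.
Q̄ = (S_0/π) × [bracket] = (830/π) × 1.115489 = 294.71 W/m².
Ratio Q̄_A / Q̄_B = 159.96 / 294.71 = 0.5428.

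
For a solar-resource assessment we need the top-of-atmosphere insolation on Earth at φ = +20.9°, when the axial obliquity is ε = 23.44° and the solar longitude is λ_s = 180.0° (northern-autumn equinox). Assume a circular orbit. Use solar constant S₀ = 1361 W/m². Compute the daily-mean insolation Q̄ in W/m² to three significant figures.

Q̄ ≈ 405 W/m²

Solar declination: sin δ = sin ε · sin λ_s = sin 23.44° × sin 180.0° = 0.00000, so δ = +0.000°.
cos H₀ = −tan(+20.9°) tan(+0.000°) = -0.0000, H₀ = 1.5708 rad.
Bracket: H₀ sin φ sin δ + cos φ cos δ sin H₀ = 1.5708×0.35674×0.00000 + 0.93420×1.00000×1.00000 = 0.000000 + 0.934200 = 0.934200.
Q̄ = (S₀/π) × [bracket] = (1361/π) × 0.934200 = 404.7 W/m².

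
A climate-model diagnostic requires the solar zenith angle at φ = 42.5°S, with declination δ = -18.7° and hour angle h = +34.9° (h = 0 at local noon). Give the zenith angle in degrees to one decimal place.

cos θ_z = sin φ sin δ + cos φ cos δ cos h = 0.216603 + 0.572759 = 0.789362.
θ_z = arccos(0.789362) = 37.9°.

θ_z = 37.9°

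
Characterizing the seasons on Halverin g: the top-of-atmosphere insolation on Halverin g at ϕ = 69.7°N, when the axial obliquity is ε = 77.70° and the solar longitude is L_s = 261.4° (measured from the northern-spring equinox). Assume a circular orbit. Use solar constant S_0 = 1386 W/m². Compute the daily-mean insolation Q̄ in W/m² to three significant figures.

Q̄ ≈ 0.00 W/m²

Solar declination: sin δ = sin ε · sin L_s = sin 77.70° × sin 261.4° = -0.96606, so δ = -75.030°.
cos h₀ = −tan(+69.7°) tan(-75.030°) = 10.1100 ≥ 1 ⇒ polar night, h₀ = 0 and Q̄ = 0.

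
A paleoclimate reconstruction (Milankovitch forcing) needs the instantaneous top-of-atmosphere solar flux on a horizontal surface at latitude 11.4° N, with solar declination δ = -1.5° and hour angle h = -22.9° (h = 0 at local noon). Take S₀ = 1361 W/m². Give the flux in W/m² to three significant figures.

cos θ_z = sin φ sin δ + cos φ cos δ cos h = -0.005174 + 0.902702 = 0.897528.
Flux = S₀ · cos θ_z = 1361 × 0.897528 = 1222 W/m².

1.22e+03 W/m²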